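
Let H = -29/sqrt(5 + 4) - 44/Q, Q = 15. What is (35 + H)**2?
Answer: 12544/25 ≈ 501.76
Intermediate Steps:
H = -63/5 (H = -29/sqrt(5 + 4) - 44/15 = -29/(sqrt(9)) - 44*1/15 = -29/3 - 44/15 = -63/5 ≈ -12.600)
(35 + H)**2 = (35 - 63/5)**2 = (112/5)**2 = 12544/25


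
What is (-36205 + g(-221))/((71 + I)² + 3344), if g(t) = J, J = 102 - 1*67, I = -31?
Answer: -18085/2472 ≈ -7.3159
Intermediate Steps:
J = 35 (J = 102 - 67 = 35)
g(t) = 35
(-36205 + g(-221))/((71 + I)² + 3344) = (-36205 + 35)/((71 - 31)² + 3344) = -36170/(40² + 3344) = -36170/(1600 + 3344) = -36170/4944 = -36170*1/4944 = -18085/2472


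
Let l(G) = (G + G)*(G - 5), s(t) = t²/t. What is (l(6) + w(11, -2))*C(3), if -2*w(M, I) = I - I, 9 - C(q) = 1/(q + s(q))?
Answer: 106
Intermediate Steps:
s(t) = t
l(G) = 2*G*(-5 + G) (l(G) = (2*G)*(-5 + G) = 2*G*(-5 + G))
C(q) = 9 - 1/(2*q) (C(q) = 9 - 1/(q + q) = 9 - 1/(2*q))
w(M, I) = 0 (w(M, I) = -(I - I)/2 = -½*0 = 0)
(l(6) + w(11, -2))*C(3) = (2*6*(-5 + 6) + 0)*(9 - ½/3) = (2*6*1 + 0)*(9 - ½*⅓) = (12 + 0)*(9 - ⅙) = 12*(53/6) = 106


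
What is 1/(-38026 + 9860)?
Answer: -1/28166 ≈ -3.5504e-5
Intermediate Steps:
1/(-38026 + 9860) = 1/(-28166) = -1/28166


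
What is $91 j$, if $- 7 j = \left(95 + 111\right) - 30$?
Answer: $-2288$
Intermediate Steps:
$j = - \frac{176}{7}$ ($j = - \frac{\left(95 + 111\right) - 30}{7} = - \frac{206 - 30}{7} = \left(- \frac{1}{7}\right) 176 = - \frac{176}{7} \approx -25.143$)
$91 j = 91 \left(- \frac{176}{7}\right) = -2288$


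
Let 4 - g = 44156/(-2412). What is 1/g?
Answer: 603/13451 ≈ 0.044829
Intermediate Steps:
g = 13451/603 (g = 4 - 44156/(-2412) = 4 - 44156*(-1)/2412 = 4 - 1*(-11039/603) = 4 + 11039/603 = 13451/603 ≈ 22.307)
1/g = 1/(13451/603) = 603/13451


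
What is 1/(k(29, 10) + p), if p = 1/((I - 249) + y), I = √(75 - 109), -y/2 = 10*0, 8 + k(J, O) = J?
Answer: 651243/13673489 + I*√34/27346978 ≈ 0.047628 + 2.1322e-7*I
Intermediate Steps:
k(J, O) = -8 + J
y = 0 (y = -20*0 = -2*0 = 0)
I = I*√34 (I = √(-34) = I*√34 ≈ 5.8309*I)
p = 1/(-249 + I*√34) (p = 1/((I*√34 - 249) + 0) = 1/((-249 + I*√34) + 0) = 1/(-249 + I*√34) ≈ -0.0040139 - 9.399e-5*I)
1/(k(29, 10) + p) = 1/((-8 + 29) + (-249/62035 - I*√34/62035)) = 1/(21 + (-249/62035 - I*√34/62035)) = 1/(1302486/62035 - I*√34/62035)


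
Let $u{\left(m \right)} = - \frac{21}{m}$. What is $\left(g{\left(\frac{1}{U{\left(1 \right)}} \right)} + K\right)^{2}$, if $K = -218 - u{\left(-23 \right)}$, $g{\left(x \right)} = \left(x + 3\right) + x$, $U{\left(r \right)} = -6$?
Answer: $\frac{222636241}{4761} \approx 46763.0$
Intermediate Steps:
$g{\left(x \right)} = 3 + 2 x$ ($g{\left(x \right)} = \left(3 + x\right) + x = 3 + 2 x$)
$K = - \frac{5035}{23}$ ($K = -218 - - \frac{21}{-23} = -218 - \left(-21\right) \left(- \frac{1}{23}\right) = -218 - \frac{21}{23} = - \frac{5035}{23} \approx -218.91$)
$\left(g{\left(\frac{1}{U{\left(1 \right)}} \right)} + K\right)^{2} = \left(\left(3 + \frac{2}{-6}\right) - \frac{5035}{23}\right)^{2} = \left(\left(3 + 2 \left(- \frac{1}{6}\right)\right) - \frac{5035}{23}\right)^{2} = \left(\left(3 - \frac{1}{3}\right) - \frac{5035}{23}\right)^{2} = \left(\frac{8}{3} - \frac{5035}{23}\right)^{2} = \left(- \frac{14921}{69}\right)^{2} = \frac{222636241}{4761}$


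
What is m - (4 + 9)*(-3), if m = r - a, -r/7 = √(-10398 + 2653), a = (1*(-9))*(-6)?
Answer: -15 - 7*I*√7745 ≈ -15.0 - 616.04*I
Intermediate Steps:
a = 54 (a = -9*(-6) = 54)
r = -7*I*√7745 (r = -7*√(-10398 + 2653) = -7*I*√7745 ≈ -616.04*I)
m = -54 - 7*I*√7745 (m = -7*I*√7745 - 1*54 = -7*I*√7745 - 54 = -54 - 7*I*√7745 ≈ -54.0 - 616.04*I)
m - (4 + 9)*(-3) = (-54 - 7*I*√7745) - (4 + 9)*(-3) = (-54 - 7*I*√7745) - 13*(-3) = (-54 - 7*I*√7745) - 1*(-39) = (-54 - 7*I*√7745) + 39 = -15 - 7*I*√7745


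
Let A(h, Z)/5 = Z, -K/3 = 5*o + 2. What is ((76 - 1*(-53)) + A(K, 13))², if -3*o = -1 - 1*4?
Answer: 37636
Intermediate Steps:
o = 5/3 (o = -(-1 - 1*4)/3 = -(-1 - 4)/3 = -⅓*(-5) = 5/3 ≈ 1.6667)
K = -31 (K = -3*(5*(5/3) + 2) = -3*(25/3 + 2) = -3*31/3 = -31)
A(h, Z) = 5*Z
((76 - 1*(-53)) + A(K, 13))² = ((76 - 1*(-53)) + 5*13)² = ((76 + 53) + 65)² = (129 + 65)² = 194² = 37636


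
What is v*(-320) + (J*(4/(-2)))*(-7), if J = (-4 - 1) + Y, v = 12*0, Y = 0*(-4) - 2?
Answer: -98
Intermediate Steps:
Y = -2 (Y = 0 - 2 = -2)
v = 0
J = -7 (J = (-4 - 1) - 2 = -5 - 2 = -7)
v*(-320) + (J*(4/(-2)))*(-7) = 0*(-320) - 28/(-2)*(-7) = 0 - 28*(-1)/2*(-7) = 0 - 7*(-2)*(-7) = 0 + 14*(-7) = 0 - 98 = -98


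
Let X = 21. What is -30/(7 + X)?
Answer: -15/14 ≈ -1.0714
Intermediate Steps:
-30/(7 + X) = -30/(7 + 21) = -30/28 = -30*1/28 = -15/14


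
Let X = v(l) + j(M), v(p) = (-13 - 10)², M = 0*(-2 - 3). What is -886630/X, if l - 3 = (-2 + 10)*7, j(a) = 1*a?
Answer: -886630/529 ≈ -1676.0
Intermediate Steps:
M = 0 (M = 0*(-5) = 0)
j(a) = a
l = 59 (l = 3 + (-2 + 10)*7 = 3 + 8*7 = 3 + 56 = 59)
v(p) = 529 (v(p) = (-23)² = 529)
X = 529 (X = 529 + 0 = 529)
-886630/X = -886630/529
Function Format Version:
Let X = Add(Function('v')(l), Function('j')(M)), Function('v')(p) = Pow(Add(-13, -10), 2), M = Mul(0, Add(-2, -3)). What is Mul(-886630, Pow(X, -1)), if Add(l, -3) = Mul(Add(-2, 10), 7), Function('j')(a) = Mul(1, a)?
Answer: Rational(-886630, 529) ≈ -1676.0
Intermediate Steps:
M = 0 (M = Mul(0, -5) = 0)
Function('j')(a) = a
l = 59 (l = Add(3, Mul(Add(-2, 10), 7)) = Add(3, Mul(8, 7)) = Add(3, 56) = 59)
Function('v')(p) = 529 (Function('v')(p) = Pow(-23, 2) = 529)
X = 529 (X = Add(529, 0) = 529)
Mul(-886630, Pow(X, -1)) = Mul(-886630, Pow(529, -1)) = Mul(-886630, Rational(1, 529)) = Rational(-886630, 529)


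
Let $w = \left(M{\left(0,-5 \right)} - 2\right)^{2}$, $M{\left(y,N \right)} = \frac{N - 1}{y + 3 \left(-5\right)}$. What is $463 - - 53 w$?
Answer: $\frac{14967}{25} \approx 598.68$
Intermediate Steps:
$M{\left(y,N \right)} = \frac{-1 + N}{-15 + y}$ ($M{\left(y,N \right)} = \frac{-1 + N}{y - 15} = \frac{-1 + N}{-15 + y}$)
$w = \frac{64}{25}$ ($w = \left(\frac{-1 - 5}{-15 + 0} - 2\right)^{2} = \left(\frac{1}{-15} \left(-6\right) - 2\right)^{2} = \left(\left(- \frac{1}{15}\right) \left(-6\right) - 2\right)^{2} = \left(\frac{2}{5} - 2\right)^{2} = \left(- \frac{8}{5}\right)^{2} = \frac{64}{25} \approx 2.56$)
$463 - - 53 w = 463 - \left(-53\right) \frac{64}{25} = 463 - - \frac{3392}{25} = 463 + \frac{3392}{25} = \frac{14967}{25}$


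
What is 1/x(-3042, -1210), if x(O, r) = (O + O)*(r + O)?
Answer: 1/25869168 ≈ 3.8656e-8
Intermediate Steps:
x(O, r) = 2*O*(O + r) (x(O, r) = (2*O)*(O + r) = 2*O*(O + r))
1/x(-3042, -1210) = 1/(2*(-3042)*(-3042 - 1210)) = 1/(2*(-3042)*(-4252)) = 1/25869168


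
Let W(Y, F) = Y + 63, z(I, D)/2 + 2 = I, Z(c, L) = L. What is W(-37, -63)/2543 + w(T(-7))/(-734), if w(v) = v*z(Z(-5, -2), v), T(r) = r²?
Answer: 507970/933281 ≈ 0.54428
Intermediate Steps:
z(I, D) = -4 + 2*I
W(Y, F) = 63 + Y
w(v) = -8*v (w(v) = v*(-4 + 2*(-2)) = v*(-4 - 4) = v*(-8) = -8*v)
W(-37, -63)/2543 + w(T(-7))/(-734) = (63 - 37)/2543 - 8*(-7)²/(-734) = 26*(1/2543) - 8*49*(-1/734) = 26/2543 - 392*(-1/734) = 26/2543 + 196/367 = 507970/933281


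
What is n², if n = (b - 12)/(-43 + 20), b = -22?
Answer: 1156/529 ≈ 2.1853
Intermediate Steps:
n = 34/23 (n = (-22 - 12)/(-43 + 20) = -34/(-23) = -34*(-1/23) = 34/23 ≈ 1.4783)
n² = (34/23)² = 1156/529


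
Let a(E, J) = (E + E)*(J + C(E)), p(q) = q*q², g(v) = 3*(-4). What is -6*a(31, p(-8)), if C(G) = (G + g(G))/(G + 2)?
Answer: 2092748/11 ≈ 1.9025e+5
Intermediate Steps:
g(v) = -12
C(G) = (-12 + G)/(2 + G) (C(G) = (G - 12)/(G + 2) = (-12 + G)/(2 + G))
p(q) = q³
a(E, J) = 2*E*(J + (-12 + E)/(2 + E)) (a(E, J) = (E + E)*(J + (-12 + E)/(2 + E)) = (2*E)*(J + (-12 + E)/(2 + E)) = 2*E*(J + (-12 + E)/(2 + E)))
-6*a(31, p(-8)) = -12*31*(-12 + 31 + (-8)³*(2 + 31))/(2 + 31) = -12*31*(-12 + 31 - 512*33)/33 = -12*31*(-12 + 31 - 16896)/33 = -12*31*(-16877)/33 = -6*(-1046374/33) = 2092748/11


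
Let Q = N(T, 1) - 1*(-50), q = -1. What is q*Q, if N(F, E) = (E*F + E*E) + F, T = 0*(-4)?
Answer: -51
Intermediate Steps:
T = 0
N(F, E) = F + E**2 + E*F (N(F, E) = (E*F + E**2) + F = (E**2 + E*F) + F = F + E**2 + E*F)
Q = 51 (Q = (0 + 1**2 + 1*0) - 1*(-50) = (0 + 1 + 0) + 50 = 1 + 50 = 51)
q*Q = -1*51 = -51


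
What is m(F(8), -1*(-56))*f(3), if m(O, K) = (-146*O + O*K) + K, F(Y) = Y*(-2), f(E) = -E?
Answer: -4488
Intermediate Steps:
F(Y) = -2*Y
m(O, K) = K - 146*O + K*O (m(O, K) = (-146*O + K*O) + K = K - 146*O + K*O)
m(F(8), -1*(-56))*f(3) = (-1*(-56) - (-292)*8 + (-1*(-56))*(-2*8))*(-1*3) = (56 - 146*(-16) + 56*(-16))*(-3) = (56 + 2336 - 896)*(-3) = 1496*(-3) = -4488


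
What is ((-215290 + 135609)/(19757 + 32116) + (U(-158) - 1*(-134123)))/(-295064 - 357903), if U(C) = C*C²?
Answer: 197646013678/33871357191 ≈ 5.8352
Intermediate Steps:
U(C) = C³
((-215290 + 135609)/(19757 + 32116) + (U(-158) - 1*(-134123)))/(-295064 - 357903) = ((-215290 + 135609)/(19757 + 32116) + ((-158)³ - 1*(-134123)))/(-295064 - 357903) = (-79681/51873 + (-3944312 + 134123))/(-652967) = (-79681*1/51873 - 3810189)*(-1/652967) = (-79681/51873 - 3810189)*(-1/652967) = -197646013678/51873*(-1/652967) = 197646013678/33871357191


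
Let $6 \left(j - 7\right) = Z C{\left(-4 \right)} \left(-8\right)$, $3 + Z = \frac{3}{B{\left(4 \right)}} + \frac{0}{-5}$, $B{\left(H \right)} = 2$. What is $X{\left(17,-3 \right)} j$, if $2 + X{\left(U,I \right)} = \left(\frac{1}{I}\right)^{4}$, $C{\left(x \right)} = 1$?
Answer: $- \frac{161}{9} \approx -17.889$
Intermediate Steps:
$Z = - \frac{3}{2}$ ($Z = -3 + \left(\frac{3}{2} + \frac{0}{-5}\right) = -3 + \left(3 \cdot \frac{1}{2} + 0 \left(- \frac{1}{5}\right)\right) = -3 + \left(\frac{3}{2} + 0\right) = -3 + \frac{3}{2} = - \frac{3}{2} \approx -1.5$)
$X{\left(U,I \right)} = -2 + \frac{1}{I^{4}}$ ($X{\left(U,I \right)} = -2 + \left(\frac{1}{I}\right)^{4} = -2 + \frac{1}{I^{4}}$)
$j = 9$ ($j = 7 + \frac{\left(- \frac{3}{2}\right) 1 \left(-8\right)}{6} = 7 + \frac{\left(- \frac{3}{2}\right) \left(-8\right)}{6} = 7 + \frac{1}{6} \cdot 12 = 7 + 2 = 9$)
$X{\left(17,-3 \right)} j = \left(-2 + \frac{1}{81}\right) 9 = \left(- \frac{161}{81}\right) 9 = - \frac{161}{9}$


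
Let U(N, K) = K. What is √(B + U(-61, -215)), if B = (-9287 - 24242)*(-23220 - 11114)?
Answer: √1151184471 ≈ 33929.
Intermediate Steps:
B = 1151184686 (B = -33529*(-34334) = 1151184686)
√(B + U(-61, -215)) = √(1151184686 - 215) = √1151184471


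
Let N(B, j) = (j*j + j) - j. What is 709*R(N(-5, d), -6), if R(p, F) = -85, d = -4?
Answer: -60265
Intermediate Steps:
N(B, j) = j² (N(B, j) = (j² + j) - j = (j + j²) - j = j²)
709*R(N(-5, d), -6) = 709*(-85) = -60265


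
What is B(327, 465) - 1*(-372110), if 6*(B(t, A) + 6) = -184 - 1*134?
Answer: 372051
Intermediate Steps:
B(t, A) = -59 (B(t, A) = -6 + (-184 - 1*134)/6 = -6 + (-184 - 134)/6 = -6 + (⅙)*(-318) = -6 - 53 = -59)
B(327, 465) - 1*(-372110) = -59 - 1*(-372110) = -59 + 372110 = 372051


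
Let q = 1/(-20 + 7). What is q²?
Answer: 1/169 ≈ 0.0059172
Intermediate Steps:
q = -1/13 (q = 1/(-13) = -1/13 ≈ -0.076923)
q² = (-1/13)² = 1/169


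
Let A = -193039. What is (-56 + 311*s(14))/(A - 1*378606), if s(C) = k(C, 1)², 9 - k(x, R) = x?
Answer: -7719/571645 ≈ -0.013503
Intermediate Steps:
k(x, R) = 9 - x
s(C) = (9 - C)²
(-56 + 311*s(14))/(A - 1*378606) = (-56 + 311*(-9 + 14)²)/(-193039 - 1*378606) = (-56 + 311*5²)/(-193039 - 378606) = (-56 + 311*25)/(-571645) = (-56 + 7775)*(-1/571645) = 7719*(-1/571645) = -7719/571645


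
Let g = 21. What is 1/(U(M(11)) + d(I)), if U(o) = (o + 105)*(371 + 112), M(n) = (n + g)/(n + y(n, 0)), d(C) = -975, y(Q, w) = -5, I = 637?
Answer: 1/52316 ≈ 1.9115e-5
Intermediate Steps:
M(n) = (21 + n)/(-5 + n) (M(n) = (n + 21)/(n - 5) = (21 + n)/(-5 + n))
U(o) = 50715 + 483*o (U(o) = (105 + o)*483 = 50715 + 483*o)
1/(U(M(11)) + d(I)) = 1/((50715 + 483*((21 + 11)/(-5 + 11))) - 975) = 1/((50715 + 483*(32/6)) - 975) = 1/((50715 + 483*((⅙)*32)) - 975) = 1/((50715 + 483*(16/3)) - 975) = 1/((50715 + 2576) - 975) = 1/(53291 - 975) = 1/52316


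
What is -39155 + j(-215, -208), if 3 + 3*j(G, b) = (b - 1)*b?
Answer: -73996/3 ≈ -24665.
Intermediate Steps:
j(G, b) = -1 + b*(-1 + b)/3 (j(G, b) = -1 + ((b - 1)*b)/3 = -1 + ((-1 + b)*b)/3 = -1 + (b*(-1 + b))/3 = -1 + b*(-1 + b)/3)
-39155 + j(-215, -208) = -39155 + (-1 - ⅓*(-208) + (⅓)*(-208)²) = -39155 + (-1 + 208/3 + (⅓)*43264) = -39155 + (-1 + 208/3 + 43264/3) = -39155 + 43469/3 = -73996/3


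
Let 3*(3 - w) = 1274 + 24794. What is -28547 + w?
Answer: -111700/3 ≈ -37233.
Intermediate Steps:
w = -26059/3 (w = 3 - (1274 + 24794)/3 = 3 - ⅓*26068 = 3 - 26068/3 = -26059/3 ≈ -8686.3)
-28547 + w = -28547 - 26059/3 = -111700/3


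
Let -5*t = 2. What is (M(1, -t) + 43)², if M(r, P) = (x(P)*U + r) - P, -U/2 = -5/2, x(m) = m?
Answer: 51984/25 ≈ 2079.4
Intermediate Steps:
t = -⅖ (t = -⅕*2 = -⅖ ≈ -0.40000)
U = 5 (U = -(-10)/2 = -2*(-5/2) = 5)
M(r, P) = r + 4*P (M(r, P) = (P*5 + r) - P = (5*P + r) - P = (r + 5*P) - P = r + 4*P)
(M(1, -t) + 43)² = ((1 + 4*(-1*(-⅖))) + 43)² = ((1 + 4*(⅖)) + 43)² = ((1 + 8/5) + 43)² = (13/5 + 43)² = (228/5)² = 51984/25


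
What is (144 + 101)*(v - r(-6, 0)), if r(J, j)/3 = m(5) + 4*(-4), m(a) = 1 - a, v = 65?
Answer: 30625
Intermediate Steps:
r(J, j) = -60 (r(J, j) = 3*((1 - 1*5) + 4*(-4)) = 3*((1 - 5) - 16) = 3*(-4 - 16) = 3*(-20) = -60)
(144 + 101)*(v - r(-6, 0)) = (144 + 101)*(65 - 1*(-60)) = 245*(65 + 60) = 245*125 = 30625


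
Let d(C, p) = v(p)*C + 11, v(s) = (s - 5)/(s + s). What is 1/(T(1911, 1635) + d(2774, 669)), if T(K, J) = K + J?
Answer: 669/3300601 ≈ 0.00020269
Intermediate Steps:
v(s) = (-5 + s)/(2*s) (v(s) = (-5 + s)/((2*s)) = (-5 + s)*(1/(2*s)) = (-5 + s)/(2*s))
T(K, J) = J + K
d(C, p) = 11 + C*(-5 + p)/(2*p) (d(C, p) = ((-5 + p)/(2*p))*C + 11 = C*(-5 + p)/(2*p) + 11 = 11 + C*(-5 + p)/(2*p))
1/(T(1911, 1635) + d(2774, 669)) = 1/((1635 + 1911) + (½)*(22*669 + 2774*(-5 + 669))/669) = 1/(3546 + (½)*(1/669)*(14718 + 2774*664)) = 1/(3546 + (½)*(1/669)*(14718 + 1841936)) = 1/(3546 + (½)*(1/669)*1856654) = 1/(3546 + 928327/669) = 1/(3300601/669) = 669/3300601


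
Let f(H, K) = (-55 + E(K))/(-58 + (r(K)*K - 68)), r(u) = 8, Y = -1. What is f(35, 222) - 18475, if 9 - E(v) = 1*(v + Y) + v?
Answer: -10161413/550 ≈ -18475.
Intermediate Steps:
E(v) = 10 - 2*v (E(v) = 9 - (1*(v - 1) + v) = 9 - (1*(-1 + v) + v) = 9 - ((-1 + v) + v) = 9 - (-1 + 2*v) = 9 + (1 - 2*v) = 10 - 2*v)
f(H, K) = (-45 - 2*K)/(-126 + 8*K) (f(H, K) = (-55 + (10 - 2*K))/(-58 + (8*K - 68)) = (-45 - 2*K)/(-58 + (-68 + 8*K)) = (-45 - 2*K)/(-126 + 8*K))
f(35, 222) - 18475 = (-45 - 2*222)/(2*(-63 + 4*222)) - 18475 = (-45 - 444)/(2*(-63 + 888)) - 18475 = (½)*(-489)/825 - 18475 = (½)*(1/825)*(-489) - 18475 = -163/550 - 18475 = -10161413/550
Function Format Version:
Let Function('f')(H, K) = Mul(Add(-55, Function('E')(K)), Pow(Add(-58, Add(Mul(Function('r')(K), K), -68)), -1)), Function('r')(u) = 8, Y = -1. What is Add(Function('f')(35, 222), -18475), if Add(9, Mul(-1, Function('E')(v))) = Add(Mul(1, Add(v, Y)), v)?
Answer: Rational(-10161413, 550) ≈ -18475.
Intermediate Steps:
Function('E')(v) = Add(10, Mul(-2, v)) (Function('E')(v) = Add(9, Mul(-1, Add(Mul(1, Add(v, -1)), v))) = Add(9, Mul(-1, Add(Mul(1, Add(-1, v)), v))) = Add(9, Mul(-1, Add(Add(-1, v), v))) = Add(9, Mul(-1, Add(-1, Mul(2, v)))) = Add(9, Add(1, Mul(-2, v))) = Add(10, Mul(-2, v)))
Function('f')(H, K) = Mul(Pow(Add(-126, Mul(8, K)), -1), Add(-45, Mul(-2, K))) (Function('f')(H, K) = Mul(Add(-55, Add(10, Mul(-2, K))), Pow(Add(-58, Add(Mul(8, K), -68)), -1)) = Mul(Add(-45, Mul(-2, K)), Pow(Add(-58, Add(-68, Mul(8, K))), -1)) = Mul(Add(-45, Mul(-2, K)), Pow(Add(-126, Mul(8, K)), -1)) = Mul(Pow(Add(-126, Mul(8, K)), -1), Add(-45, Mul(-2, K))))
Add(Function('f')(35, 222), -18475) = Add(Mul(Rational(1, 2), Pow(Add(-63, Mul(4, 222)), -1), Add(-45, Mul(-2, 222))), -18475) = Add(Mul(Rational(1, 2), Pow(Add(-63, 888), -1), Add(-45, -444)), -18475) = Add(Mul(Rational(1, 2), Pow(825, -1), -489), -18475) = Add(Mul(Rational(1, 2), Rational(1, 825), -489), -18475) = Add(Rational(-163, 550), -18475) = Rational(-10161413, 550)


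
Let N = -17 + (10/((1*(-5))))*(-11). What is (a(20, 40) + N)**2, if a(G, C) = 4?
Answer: 81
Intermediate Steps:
N = 5 (N = -17 + (10/(-5))*(-11) = -17 + (10*(-1/5))*(-11) = -17 - 2*(-11) = -17 + 22 = 5)
(a(20, 40) + N)**2 = (4 + 5)**2 = 9**2 = 81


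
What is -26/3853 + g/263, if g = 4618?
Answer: 17786316/1013339 ≈ 17.552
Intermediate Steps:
-26/3853 + g/263 = -26/3853 + 4618/263 = 17786316/1013339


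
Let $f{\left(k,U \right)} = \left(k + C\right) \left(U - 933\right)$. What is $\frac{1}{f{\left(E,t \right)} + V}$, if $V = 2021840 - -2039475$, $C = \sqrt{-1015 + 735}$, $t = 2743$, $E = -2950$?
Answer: $- \frac{255637}{326934840445} - \frac{724 i \sqrt{70}}{326934840445} \approx -7.8192 \cdot 10^{-7} - 1.8528 \cdot 10^{-8} i$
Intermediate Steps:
$C = 2 i \sqrt{70}$ ($C = \sqrt{-280} = 2 i \sqrt{70} \approx 16.733 i$)
$f{\left(k,U \right)} = \left(-933 + U\right) \left(k + 2 i \sqrt{70}\right)$ ($f{\left(k,U \right)} = \left(k + 2 i \sqrt{70}\right) \left(U - 933\right) = \left(k + 2 i \sqrt{70}\right) \left(-933 + U\right) = \left(-933 + U\right) \left(k + 2 i \sqrt{70}\right)$)
$V = 4061315$ ($V = 2021840 + 2039475 = 4061315$)
$\frac{1}{f{\left(E,t \right)} + V} = \frac{1}{\left(\left(-933\right) \left(-2950\right) + 2743 \left(-2950\right) - 1866 i \sqrt{70} + 2 i 2743 \sqrt{70}\right) + 4061315} = \frac{1}{\left(2752350 - 8091850 - 1866 i \sqrt{70} + 5486 i \sqrt{70}\right) + 4061315} = \frac{1}{\left(-5339500 + 3620 i \sqrt{70}\right) + 4061315} = \frac{1}{-1278185 + 3620 i \sqrt{70}}$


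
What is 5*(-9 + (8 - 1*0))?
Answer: -5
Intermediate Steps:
5*(-9 + (8 - 1*0)) = 5*(-9 + (8 + 0)) = 5*(-9 + 8) = 5*(-1) = -5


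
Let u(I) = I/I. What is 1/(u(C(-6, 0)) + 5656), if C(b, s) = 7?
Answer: 1/5657 ≈ 0.00017677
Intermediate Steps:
u(I) = 1
1/(u(C(-6, 0)) + 5656) = 1/(1 + 5656) = 1/5657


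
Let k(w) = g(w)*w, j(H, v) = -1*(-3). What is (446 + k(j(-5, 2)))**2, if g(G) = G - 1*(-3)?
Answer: 215296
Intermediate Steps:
g(G) = 3 + G (g(G) = G + 3 = 3 + G)
j(H, v) = 3
k(w) = w*(3 + w) (k(w) = (3 + w)*w = w*(3 + w))
(446 + k(j(-5, 2)))**2 = (446 + 3*(3 + 3))**2 = (446 + 3*6)**2 = (446 + 18)**2 = 464**2 = 215296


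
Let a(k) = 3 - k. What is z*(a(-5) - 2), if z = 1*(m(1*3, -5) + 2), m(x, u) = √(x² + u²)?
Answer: 12 + 6*√34 ≈ 46.986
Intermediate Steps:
m(x, u) = √(u² + x²)
z = 2 + √34 (z = 1*(√((-5)² + (1*3)²) + 2) = 1*(√(25 + 3²) + 2) = 1*(√(25 + 9) + 2) = 1*(√34 + 2) = 1*(2 + √34) = 2 + √34 ≈ 7.8309)
z*(a(-5) - 2) = (2 + √34)*((3 - 1*(-5)) - 2) = (2 + √34)*((3 + 5) - 2) = (2 + √34)*(8 - 2) = (2 + √34)*6 = 12 + 6*√34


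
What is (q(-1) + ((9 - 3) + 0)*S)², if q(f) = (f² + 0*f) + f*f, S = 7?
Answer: 1936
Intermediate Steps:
q(f) = 2*f² (q(f) = (f² + 0) + f² = f² + f² = 2*f²)
(q(-1) + ((9 - 3) + 0)*S)² = (2*(-1)² + ((9 - 3) + 0)*7)² = (2*1 + (6 + 0)*7)² = (2 + 6*7)² = (2 + 42)² = 44² = 1936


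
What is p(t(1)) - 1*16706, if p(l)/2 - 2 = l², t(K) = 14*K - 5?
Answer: -16540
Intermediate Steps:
t(K) = -5 + 14*K
p(l) = 4 + 2*l²
p(t(1)) - 1*16706 = (4 + 2*(-5 + 14*1)²) - 1*16706 = (4 + 2*(-5 + 14)²) - 16706 = (4 + 2*9²) - 16706 = (4 + 2*81) - 16706 = (4 + 162) - 16706 = 166 - 16706 = -16540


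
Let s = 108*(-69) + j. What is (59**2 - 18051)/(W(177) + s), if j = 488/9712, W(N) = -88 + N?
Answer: 17687980/8938621 ≈ 1.9788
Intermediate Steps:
j = 61/1214 (j = 488*(1/9712) = 61/1214 ≈ 0.050247)
s = -9046667/1214 (s = 108*(-69) + 61/1214 = -7452 + 61/1214 = -9046667/1214 ≈ -7452.0)
(59**2 - 18051)/(W(177) + s) = (59**2 - 18051)/((-88 + 177) - 9046667/1214) = (3481 - 18051)/(89 - 9046667/1214) = -14570/(-8938621/1214) = -14570*(-1214/8938621) = 17687980/8938621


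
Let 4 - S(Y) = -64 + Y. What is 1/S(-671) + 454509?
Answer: 335882152/739 ≈ 4.5451e+5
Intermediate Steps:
S(Y) = 68 - Y (S(Y) = 4 - (-64 + Y) = 4 + (64 - Y) = 68 - Y)
1/S(-671) + 454509 = 1/(68 - 1*(-671)) + 454509 = 1/(68 + 671) + 454509 = 1/739 + 454509 = 335882152/739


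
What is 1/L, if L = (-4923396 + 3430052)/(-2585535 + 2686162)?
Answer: -100627/1493344 ≈ -0.067384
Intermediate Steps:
L = -1493344/100627 ≈ -14.840
1/L = 1/(-1493344/100627) = -100627/1493344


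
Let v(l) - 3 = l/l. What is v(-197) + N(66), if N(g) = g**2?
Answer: 4360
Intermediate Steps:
v(l) = 4 (v(l) = 3 + l/l = 3 + 1 = 4)
v(-197) + N(66) = 4 + 66**2 = 4 + 4356 = 4360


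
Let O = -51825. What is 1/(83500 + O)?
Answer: 1/31675 ≈ 3.1571e-5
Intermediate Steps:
1/(83500 + O) = 1/(83500 - 51825) = 1/31675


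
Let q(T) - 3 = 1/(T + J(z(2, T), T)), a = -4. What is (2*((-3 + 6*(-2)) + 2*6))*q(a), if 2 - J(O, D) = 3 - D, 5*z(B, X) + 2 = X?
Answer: -52/3 ≈ -17.333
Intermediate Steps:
z(B, X) = -2/5 + X/5
J(O, D) = -1 + D (J(O, D) = 2 - (3 - D) = 2 + (-3 + D) = -1 + D)
q(T) = 3 + 1/(-1 + 2*T) (q(T) = 3 + 1/(T + (-1 + T)) = 3 + 1/(-1 + 2*T))
(2*((-3 + 6*(-2)) + 2*6))*q(a) = (2*((-3 + 6*(-2)) + 2*6))*(2*(-1 + 3*(-4))/(-1 + 2*(-4))) = (2*((-3 - 12) + 12))*(2*(-1 - 12)/(-1 - 8)) = (2*(-15 + 12))*(2*(-13)/(-9)) = (2*(-3))*(2*(-1/9)*(-13)) = -6*26/9 = -52/3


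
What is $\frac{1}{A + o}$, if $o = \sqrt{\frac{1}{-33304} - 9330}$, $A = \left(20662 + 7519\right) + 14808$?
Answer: $\frac{1431705656}{61547905172105} - \frac{2 i \sqrt{2587107348646}}{61547905172105} \approx 2.3262 \cdot 10^{-5} - 5.2267 \cdot 10^{-8} i$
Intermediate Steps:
$A = 42989$ ($A = 28181 + 14808 = 42989$)
$o = \frac{i \sqrt{2587107348646}}{16652}$ ($o = \sqrt{- \frac{1}{33304} - 9330} = \sqrt{- \frac{310726321}{33304}} = \frac{i \sqrt{2587107348646}}{16652} \approx 96.592 i$)
$\frac{1}{A + o} = \frac{1}{42989 + \frac{i \sqrt{2587107348646}}{16652}}$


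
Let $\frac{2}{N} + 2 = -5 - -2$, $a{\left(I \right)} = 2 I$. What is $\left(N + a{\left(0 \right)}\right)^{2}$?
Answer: $\frac{4}{25} \approx 0.16$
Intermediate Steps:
$N = - \frac{2}{5}$ ($N = \frac{2}{-2 - 3} = \frac{2}{-5} = 2 \left(- \frac{1}{5}\right) = - \frac{2}{5} \approx -0.4$)
$\left(N + a{\left(0 \right)}\right)^{2} = \left(- \frac{2}{5} + 2 \cdot 0\right)^{2} = \left(- \frac{2}{5} + 0\right)^{2} = \left(- \frac{2}{5}\right)^{2} = \frac{4}{25}$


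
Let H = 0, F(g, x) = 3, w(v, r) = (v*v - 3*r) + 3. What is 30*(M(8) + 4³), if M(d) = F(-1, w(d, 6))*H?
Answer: 1920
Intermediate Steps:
w(v, r) = 3 + v² - 3*r (w(v, r) = (v² - 3*r) + 3 = 3 + v² - 3*r)
M(d) = 0 (M(d) = 3*0 = 0)
30*(M(8) + 4³) = 30*(0 + 4³) = 30*(0 + 64) = 30*64 = 1920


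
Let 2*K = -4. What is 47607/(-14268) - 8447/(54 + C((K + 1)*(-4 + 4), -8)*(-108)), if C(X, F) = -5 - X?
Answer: -24800059/1412532 ≈ -17.557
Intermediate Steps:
K = -2 (K = (½)*(-4) = -2)
47607/(-14268) - 8447/(54 + C((K + 1)*(-4 + 4), -8)*(-108)) = 47607/(-14268) - 8447/(54 + (-5 - (-2 + 1)*(-4 + 4))*(-108)) = 47607*(-1/14268) - 8447/(54 + (-5 - (-1)*0)*(-108)) = -15869/4756 - 8447/(54 + (-5 - 1*0)*(-108)) = -15869/4756 - 8447/(54 + (-5 + 0)*(-108)) = -15869/4756 - 8447/(54 - 5*(-108)) = -15869/4756 - 8447/(54 + 540) = -15869/4756 - 8447/594 = -24800059/1412532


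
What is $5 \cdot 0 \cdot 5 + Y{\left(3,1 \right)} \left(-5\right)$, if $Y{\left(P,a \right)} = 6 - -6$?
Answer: $-60$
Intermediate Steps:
$Y{\left(P,a \right)} = 12$ ($Y{\left(P,a \right)} = 6 + 6 = 12$)
$5 \cdot 0 \cdot 5 + Y{\left(3,1 \right)} \left(-5\right) = 5 \cdot 0 \cdot 5 + 12 \left(-5\right) = 0 \cdot 5 - 60 = 0 - 60 = -60$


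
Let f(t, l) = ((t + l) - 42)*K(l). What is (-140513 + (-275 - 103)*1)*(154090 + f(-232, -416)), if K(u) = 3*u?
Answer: -143033952110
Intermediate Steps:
f(t, l) = 3*l*(-42 + l + t) (f(t, l) = ((t + l) - 42)*(3*l) = ((l + t) - 42)*(3*l) = (-42 + l + t)*(3*l) = 3*l*(-42 + l + t))
(-140513 + (-275 - 103)*1)*(154090 + f(-232, -416)) = (-140513 + (-275 - 103)*1)*(154090 + 3*(-416)*(-42 - 416 - 232)) = (-140513 - 378*1)*(154090 + 3*(-416)*(-690)) = (-140513 - 378)*(154090 + 861120) = -140891*1015210 = -143033952110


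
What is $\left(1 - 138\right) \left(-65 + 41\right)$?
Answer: $3288$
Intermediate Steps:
$\left(1 - 138\right) \left(-65 + 41\right) = \left(-137\right) \left(-24\right) = 3288$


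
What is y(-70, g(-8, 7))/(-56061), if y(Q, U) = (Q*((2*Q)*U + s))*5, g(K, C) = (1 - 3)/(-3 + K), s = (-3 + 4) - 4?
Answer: -109550/616671 ≈ -0.17765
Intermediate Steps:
s = -3 (s = 1 - 4 = -3)
g(K, C) = -2/(-3 + K)
y(Q, U) = 5*Q*(-3 + 2*Q*U) (y(Q, U) = (Q*((2*Q)*U - 3))*5 = (Q*(2*Q*U - 3))*5 = (Q*(-3 + 2*Q*U))*5 = 5*Q*(-3 + 2*Q*U))
y(-70, g(-8, 7))/(-56061) = (5*(-70)*(-3 + 2*(-70)*(-2/(-3 - 8))))/(-56061) = (5*(-70)*(-3 + 2*(-70)*(-2/(-11))))*(-1/56061) = (5*(-70)*(-3 + 2*(-70)*(-2*(-1/11))))*(-1/56061) = (5*(-70)*(-3 + 2*(-70)*(2/11)))*(-1/56061) = (5*(-70)*(-3 - 280/11))*(-1/56061) = (5*(-70)*(-313/11))*(-1/56061) = (109550/11)*(-1/56061) = -109550/616671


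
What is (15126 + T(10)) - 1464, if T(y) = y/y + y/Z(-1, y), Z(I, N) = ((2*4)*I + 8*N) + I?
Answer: 970083/71 ≈ 13663.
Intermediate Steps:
Z(I, N) = 8*N + 9*I (Z(I, N) = (8*I + 8*N) + I = 8*N + 9*I)
T(y) = 1 + y/(-9 + 8*y) (T(y) = y/y + y/(8*y + 9*(-1)) = 1 + y/(8*y - 9) = 1 + y/(-9 + 8*y))
(15126 + T(10)) - 1464 = (15126 + 9*(-1 + 10)/(-9 + 8*10)) - 1464 = (15126 + 9*9/(-9 + 80)) - 1464 = (15126 + 9*9/71) - 1464 = (15126 + 9*(1/71)*9) - 1464 = (15126 + 81/71) - 1464 = 1074027/71 - 1464 = 970083/71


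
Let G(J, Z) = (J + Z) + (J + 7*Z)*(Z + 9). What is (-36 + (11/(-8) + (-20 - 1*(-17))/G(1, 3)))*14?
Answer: -140273/268 ≈ -523.41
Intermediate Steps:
G(J, Z) = J + Z + (9 + Z)*(J + 7*Z) (G(J, Z) = (J + Z) + (J + 7*Z)*(9 + Z) = (J + Z) + (9 + Z)*(J + 7*Z) = J + Z + (9 + Z)*(J + 7*Z))
(-36 + (11/(-8) + (-20 - 1*(-17))/G(1, 3)))*14 = (-36 + (11/(-8) + (-20 - 1*(-17))/(7*3² + 10*1 + 64*3 + 1*3)))*14 = (-36 + (11*(-⅛) + (-20 + 17)/(7*9 + 10 + 192 + 3)))*14 = (-36 + (-11/8 - 3/(63 + 10 + 192 + 3)))*14 = (-36 + (-11/8 - 3/268))*14 = (-36 - 743/536)*14 = -20039/536*14 = -140273/268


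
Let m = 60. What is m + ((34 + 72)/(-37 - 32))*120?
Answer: -2860/23 ≈ -124.35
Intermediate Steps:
m + ((34 + 72)/(-37 - 32))*120 = 60 + ((34 + 72)/(-37 - 32))*120 = 60 + (106/(-69))*120 = 60 + (106*(-1/69))*120 = 60 - 106/69*120 = 60 - 4240/23 = -2860/23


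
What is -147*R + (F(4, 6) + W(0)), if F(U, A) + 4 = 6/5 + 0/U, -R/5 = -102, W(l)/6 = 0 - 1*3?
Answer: -374954/5 ≈ -74991.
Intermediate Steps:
W(l) = -18 (W(l) = 6*(0 - 1*3) = 6*(0 - 3) = 6*(-3) = -18)
R = 510 (R = -5*(-102) = 510)
F(U, A) = -14/5 (F(U, A) = -4 + (6/5 + 0/U) = -4 + (6*(⅕) + 0) = -4 + (6/5 + 0) = -4 + 6/5 = -14/5)
-147*R + (F(4, 6) + W(0)) = -147*510 + (-14/5 - 18) = -74970 - 104/5 = -374954/5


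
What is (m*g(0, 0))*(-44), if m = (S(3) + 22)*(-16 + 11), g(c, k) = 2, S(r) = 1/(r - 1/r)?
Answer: 9845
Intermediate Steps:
m = -895/8 (m = (3/(-1 + 3²) + 22)*(-16 + 11) = (3/(-1 + 9) + 22)*(-5) = (3/8 + 22)*(-5) = (179/8)*(-5) = -895/8 ≈ -111.88)
(m*g(0, 0))*(-44) = -895/8*2*(-44) = -895/4*(-44) = 9845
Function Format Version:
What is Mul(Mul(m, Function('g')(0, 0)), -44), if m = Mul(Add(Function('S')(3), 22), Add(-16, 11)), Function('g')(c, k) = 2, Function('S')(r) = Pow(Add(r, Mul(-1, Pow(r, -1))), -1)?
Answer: 9845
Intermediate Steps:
m = Rational(-895, 8) (m = Mul(Add(Mul(3, Pow(Add(-1, Pow(3, 2)), -1)), 22), Add(-16, 11)) = Mul(Add(Mul(3, Pow(Add(-1, 9), -1)), 22), -5) = Mul(Add(Mul(3, Pow(8, -1)), 22), -5) = Mul(Add(Mul(3, Rational(1, 8)), 22), -5) = Mul(Add(Rational(3, 8), 22), -5) = Mul(Rational(179, 8), -5) = Rational(-895, 8) ≈ -111.88)
Mul(Mul(m, Function('g')(0, 0)), -44) = Mul(Mul(Rational(-895, 8), 2), -44) = Mul(Rational(-895, 4), -44) = 9845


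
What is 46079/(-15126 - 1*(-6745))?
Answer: -46079/8381 ≈ -5.4980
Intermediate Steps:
46079/(-15126 - 1*(-6745)) = 46079/(-15126 + 6745) = 46079/(-8381) = 46079*(-1/8381) = -46079/8381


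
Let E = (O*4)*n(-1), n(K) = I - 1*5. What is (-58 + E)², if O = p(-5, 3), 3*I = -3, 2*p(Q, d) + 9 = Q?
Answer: 12100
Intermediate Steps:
p(Q, d) = -9/2 + Q/2
I = -1 (I = (⅓)*(-3) = -1)
n(K) = -6 (n(K) = -1 - 1*5 = -1 - 5 = -6)
O = -7 (O = -9/2 + (½)*(-5) = -9/2 - 5/2 = -7)
E = 168 (E = -7*4*(-6) = -28*(-6) = 168)
(-58 + E)² = (-58 + 168)² = 110² = 12100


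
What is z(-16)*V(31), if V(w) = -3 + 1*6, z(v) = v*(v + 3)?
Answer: 624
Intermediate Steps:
z(v) = v*(3 + v)
V(w) = 3 (V(w) = -3 + 6 = 3)
z(-16)*V(31) = -16*(3 - 16)*3 = -16*(-13)*3 = 208*3 = 624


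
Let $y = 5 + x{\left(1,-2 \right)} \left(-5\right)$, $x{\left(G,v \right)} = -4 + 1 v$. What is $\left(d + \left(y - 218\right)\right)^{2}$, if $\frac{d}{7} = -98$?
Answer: $755161$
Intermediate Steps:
$d = -686$ ($d = 7 \left(-98\right) = -686$)
$x{\left(G,v \right)} = -4 + v$
$y = 35$ ($y = 5 + \left(-4 - 2\right) \left(-5\right) = 5 - -30 = 5 + 30 = 35$)
$\left(d + \left(y - 218\right)\right)^{2} = \left(-686 + \left(35 - 218\right)\right)^{2} = \left(-686 - 183\right)^{2} = \left(-869\right)^{2} = 755161$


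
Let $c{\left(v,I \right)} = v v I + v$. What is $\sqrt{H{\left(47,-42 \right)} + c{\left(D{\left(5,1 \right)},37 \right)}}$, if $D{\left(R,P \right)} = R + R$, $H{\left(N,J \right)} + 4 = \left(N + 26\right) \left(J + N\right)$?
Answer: $\sqrt{4071} \approx 63.804$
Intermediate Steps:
$H{\left(N,J \right)} = -4 + \left(26 + N\right) \left(J + N\right)$ ($H{\left(N,J \right)} = -4 + \left(N + 26\right) \left(J + N\right) = -4 + \left(26 + N\right) \left(J + N\right)$)
$D{\left(R,P \right)} = 2 R$
$c{\left(v,I \right)} = v + I v^{2}$ ($c{\left(v,I \right)} = v^{2} I + v = I v^{2} + v = v + I v^{2}$)
$\sqrt{H{\left(47,-42 \right)} + c{\left(D{\left(5,1 \right)},37 \right)}} = \sqrt{\left(-4 + 47^{2} + 26 \left(-42\right) + 26 \cdot 47 - 1974\right) + 2 \cdot 5 \left(1 + 37 \cdot 2 \cdot 5\right)} = \sqrt{\left(-4 + 2209 - 1092 + 1222 - 1974\right) + 10 \left(1 + 37 \cdot 10\right)} = \sqrt{361 + 10 \left(1 + 370\right)} = \sqrt{361 + 10 \cdot 371} = \sqrt{361 + 3710} = \sqrt{4071}$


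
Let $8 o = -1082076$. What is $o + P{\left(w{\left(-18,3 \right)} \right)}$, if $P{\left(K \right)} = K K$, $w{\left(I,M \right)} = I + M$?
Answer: $- \frac{270069}{2} \approx -1.3503 \cdot 10^{5}$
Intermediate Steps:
$P{\left(K \right)} = K^{2}$
$o = - \frac{270519}{2}$ ($o = \frac{1}{8} \left(-1082076\right) = - \frac{270519}{2} \approx -1.3526 \cdot 10^{5}$)
$o + P{\left(w{\left(-18,3 \right)} \right)} = - \frac{270519}{2} + \left(-18 + 3\right)^{2} = - \frac{270519}{2} + \left(-15\right)^{2} = - \frac{270519}{2} + 225 = - \frac{270069}{2}$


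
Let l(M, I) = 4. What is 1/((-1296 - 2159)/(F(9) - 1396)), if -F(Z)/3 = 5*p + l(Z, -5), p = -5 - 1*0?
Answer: 1333/3455 ≈ 0.38582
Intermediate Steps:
p = -5 (p = -5 + 0 = -5)
F(Z) = 63 (F(Z) = -3*(5*(-5) + 4) = -3*(-25 + 4) = -3*(-21) = 63)
1/((-1296 - 2159)/(F(9) - 1396)) = 1/((-1296 - 2159)/(63 - 1396)) = 1/(-3455/(-1333)) = 1/(-3455*(-1/1333)) = 1/(3455/1333) = 1333/3455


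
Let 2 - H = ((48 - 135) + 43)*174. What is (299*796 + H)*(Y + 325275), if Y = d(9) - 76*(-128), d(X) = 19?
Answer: 82302174564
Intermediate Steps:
Y = 9747 (Y = 19 - 76*(-128) = 19 + 9728 = 9747)
H = 7658 (H = 2 - ((48 - 135) + 43)*174 = 2 - (-87 + 43)*174 = 2 - (-44)*174 = 2 - 1*(-7656) = 2 + 7656 = 7658)
(299*796 + H)*(Y + 325275) = (299*796 + 7658)*(9747 + 325275) = (238004 + 7658)*335022 = 245662*335022 = 82302174564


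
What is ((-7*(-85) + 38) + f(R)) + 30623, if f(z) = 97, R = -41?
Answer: 31353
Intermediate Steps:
((-7*(-85) + 38) + f(R)) + 30623 = ((-7*(-85) + 38) + 97) + 30623 = ((595 + 38) + 97) + 30623 = (633 + 97) + 30623 = 730 + 30623 = 31353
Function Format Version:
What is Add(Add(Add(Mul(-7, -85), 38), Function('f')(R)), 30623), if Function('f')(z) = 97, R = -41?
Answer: 31353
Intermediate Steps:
Add(Add(Add(Mul(-7, -85), 38), Function('f')(R)), 30623) = Add(Add(Add(Mul(-7, -85), 38), 97), 30623) = Add(Add(Add(595, 38), 97), 30623) = Add(Add(633, 97), 30623) = Add(730, 30623) = 31353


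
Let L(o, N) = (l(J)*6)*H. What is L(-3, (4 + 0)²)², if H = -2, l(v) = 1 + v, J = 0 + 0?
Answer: 144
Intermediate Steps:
J = 0
L(o, N) = -12 (L(o, N) = ((1 + 0)*6)*(-2) = (1*6)*(-2) = 6*(-2) = -12)
L(-3, (4 + 0)²)² = (-12)² = 144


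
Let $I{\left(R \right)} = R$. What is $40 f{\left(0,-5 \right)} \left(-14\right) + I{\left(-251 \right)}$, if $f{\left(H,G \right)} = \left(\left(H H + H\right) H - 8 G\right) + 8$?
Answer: $-27131$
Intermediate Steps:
$f{\left(H,G \right)} = 8 - 8 G + H \left(H + H^{2}\right)$ ($f{\left(H,G \right)} = \left(\left(H^{2} + H\right) H - 8 G\right) + 8 = \left(\left(H + H^{2}\right) H - 8 G\right) + 8 = \left(H \left(H + H^{2}\right) - 8 G\right) + 8 = \left(- 8 G + H \left(H + H^{2}\right)\right) + 8 = 8 - 8 G + H \left(H + H^{2}\right)$)
$40 f{\left(0,-5 \right)} \left(-14\right) + I{\left(-251 \right)} = 40 \left(8 + 0^{2} + 0^{3} - -40\right) \left(-14\right) - 251 = 40 \left(8 + 0 + 0 + 40\right) \left(-14\right) - 251 = 40 \cdot 48 \left(-14\right) - 251 = 1920 \left(-14\right) - 251 = -26880 - 251 = -27131$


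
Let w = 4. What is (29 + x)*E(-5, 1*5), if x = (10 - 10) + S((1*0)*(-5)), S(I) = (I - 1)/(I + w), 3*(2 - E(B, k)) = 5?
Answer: 115/12 ≈ 9.5833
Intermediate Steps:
E(B, k) = ⅓ (E(B, k) = 2 - ⅓*5 = 2 - 5/3 = ⅓)
S(I) = (-1 + I)/(4 + I) (S(I) = (I - 1)/(I + 4) = (-1 + I)/(4 + I))
x = -¼ (x = (10 - 10) + (-1 + (1*0)*(-5))/(4 + (1*0)*(-5)) = 0 + (-1 + 0*(-5))/(4 + 0*(-5)) = 0 + (-1 + 0)/(4 + 0) = 0 - 1/4 = 0 + (¼)*(-1) = 0 - ¼ = -¼ ≈ -0.25000)
(29 + x)*E(-5, 1*5) = (29 - ¼)*(⅓) = (115/4)*(⅓) = 115/12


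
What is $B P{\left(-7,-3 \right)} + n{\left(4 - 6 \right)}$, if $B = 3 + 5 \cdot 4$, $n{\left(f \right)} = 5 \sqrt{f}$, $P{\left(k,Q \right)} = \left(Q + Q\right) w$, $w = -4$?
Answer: $552 + 5 i \sqrt{2} \approx 552.0 + 7.0711 i$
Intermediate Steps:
$P{\left(k,Q \right)} = - 8 Q$ ($P{\left(k,Q \right)} = \left(Q + Q\right) \left(-4\right) = 2 Q \left(-4\right) = - 8 Q$)
$B = 23$ ($B = 3 + 20 = 23$)
$B P{\left(-7,-3 \right)} + n{\left(4 - 6 \right)} = 23 \left(\left(-8\right) \left(-3\right)\right) + 5 \sqrt{4 - 6} = 23 \cdot 24 + 5 \sqrt{4 - 6} = 552 + 5 \sqrt{-2} = 552 + 5 i \sqrt{2}$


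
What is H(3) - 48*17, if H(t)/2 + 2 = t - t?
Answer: -820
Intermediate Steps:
H(t) = -4 (H(t) = -4 + 2*(t - t) = -4 + 2*0 = -4 + 0 = -4)
H(3) - 48*17 = -4 - 48*17 = -4 - 816 = -820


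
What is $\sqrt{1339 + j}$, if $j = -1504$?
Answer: $i \sqrt{165} \approx 12.845 i$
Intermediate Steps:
$\sqrt{1339 + j} = \sqrt{1339 - 1504} = \sqrt{-165} = i \sqrt{165}$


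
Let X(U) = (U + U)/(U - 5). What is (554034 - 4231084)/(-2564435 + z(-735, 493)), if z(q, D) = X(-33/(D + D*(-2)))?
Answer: 4471292800/3118352993 ≈ 1.4339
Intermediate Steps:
X(U) = 2*U/(-5 + U) (X(U) = (2*U)/(-5 + U) = 2*U/(-5 + U))
z(q, D) = 66/(D*(-5 + 33/D)) (z(q, D) = 2*(-33/(D + D*(-2)))/(-5 - 33/(D + D*(-2))) = 2*(-33/(D - 2*D))/(-5 - 33/(D - 2*D)) = 2*(-33*(-1/D))/(-5 - 33*(-1/D)) = 2*(-(-33)/D)/(-5 - (-33)/D) = 2*(33/D)/(-5 + 33/D) = 66/(D*(-5 + 33/D)))
(554034 - 4231084)/(-2564435 + z(-735, 493)) = (554034 - 4231084)/(-2564435 - 66/(-33 + 5*493)) = -3677050/(-2564435 - 66/(-33 + 2465)) = -3677050/(-2564435 - 66/2432) = -3677050/(-2564435 - 66*1/2432) = -3677050/(-2564435 - 33/1216) = -3677050/(-3118352993/1216) = -3677050*(-1216/3118352993) = 4471292800/3118352993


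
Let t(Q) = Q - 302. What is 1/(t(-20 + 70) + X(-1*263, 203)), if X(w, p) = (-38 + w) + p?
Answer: -1/350 ≈ -0.0028571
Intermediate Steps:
t(Q) = -302 + Q
X(w, p) = -38 + p + w
1/(t(-20 + 70) + X(-1*263, 203)) = 1/((-302 + (-20 + 70)) + (-38 + 203 - 1*263)) = 1/((-302 + 50) + (-38 + 203 - 263)) = 1/(-252 - 98) = 1/(-350) = -1/350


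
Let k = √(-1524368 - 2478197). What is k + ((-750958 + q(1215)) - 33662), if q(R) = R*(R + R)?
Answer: 2167830 + 217*I*√85 ≈ 2.1678e+6 + 2000.6*I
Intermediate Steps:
q(R) = 2*R² (q(R) = R*(2*R) = 2*R²)
k = 217*I*√85 (k = √(-4002565) = 217*I*√85 ≈ 2000.6*I)
k + ((-750958 + q(1215)) - 33662) = 217*I*√85 + ((-750958 + 2*1215²) - 33662) = 217*I*√85 + ((-750958 + 2*1476225) - 33662) = 217*I*√85 + ((-750958 + 2952450) - 33662) = 217*I*√85 + (2201492 - 33662) = 217*I*√85 + 2167830 = 2167830 + 217*I*√85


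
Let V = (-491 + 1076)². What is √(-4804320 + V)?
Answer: I*√4462095 ≈ 2112.4*I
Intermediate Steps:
V = 342225 (V = 585² = 342225)
√(-4804320 + V) = √(-4804320 + 342225) = √(-4462095) = I*√4462095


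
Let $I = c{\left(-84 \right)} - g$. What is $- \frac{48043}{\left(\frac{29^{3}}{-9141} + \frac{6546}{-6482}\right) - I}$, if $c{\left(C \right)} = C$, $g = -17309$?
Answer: $\frac{1423321005183}{510416485967} \approx 2.7885$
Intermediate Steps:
$I = 17225$ ($I = -84 - -17309 = -84 + 17309 = 17225$)
$- \frac{48043}{\left(\frac{29^{3}}{-9141} + \frac{6546}{-6482}\right) - I} = - \frac{48043}{\left(\frac{29^{3}}{-9141} + \frac{6546}{-6482}\right) - 17225} = - \frac{48043}{\left(24389 \left(- \frac{1}{9141}\right) + 6546 \left(- \frac{1}{6482}\right)\right) - 17225} = - \frac{48043}{\left(- \frac{24389}{9141} - \frac{3273}{3241}\right) - 17225} = - \frac{48043}{- \frac{108963242}{29625981} - 17225} = - \frac{48043}{- \frac{510416485967}{29625981}} = \left(-48043\right) \left(- \frac{29625981}{510416485967}\right) = \frac{1423321005183}{510416485967}$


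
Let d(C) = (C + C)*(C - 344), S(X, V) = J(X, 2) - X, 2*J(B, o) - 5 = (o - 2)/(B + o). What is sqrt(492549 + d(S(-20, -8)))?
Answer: sqrt(1912326)/2 ≈ 691.43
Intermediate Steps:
J(B, o) = 5/2 + (-2 + o)/(2*(B + o)) (J(B, o) = 5/2 + ((o - 2)/(B + o))/2 = 5/2 + ((-2 + o)/(B + o))/2 = 5/2 + (-2 + o)/(2*(B + o)))
S(X, V) = -X + (5 + 5*X/2)/(2 + X) (S(X, V) = (-1 + 3*2 + 5*X/2)/(X + 2) - X = (-1 + 6 + 5*X/2)/(2 + X) - X = (5 + 5*X/2)/(2 + X) - X = -X + (5 + 5*X/2)/(2 + X))
d(C) = 2*C*(-344 + C) (d(C) = (2*C)*(-344 + C) = 2*C*(-344 + C))
sqrt(492549 + d(S(-20, -8))) = sqrt(492549 + 2*(5/2 - 1*(-20))*(-344 + (5/2 - 1*(-20)))) = sqrt(492549 + 2*(5/2 + 20)*(-344 + (5/2 + 20))) = sqrt(492549 + 2*(45/2)*(-344 + 45/2)) = sqrt(492549 + 2*(45/2)*(-643/2)) = sqrt(492549 - 28935/2) = sqrt(956163/2) = sqrt(1912326)/2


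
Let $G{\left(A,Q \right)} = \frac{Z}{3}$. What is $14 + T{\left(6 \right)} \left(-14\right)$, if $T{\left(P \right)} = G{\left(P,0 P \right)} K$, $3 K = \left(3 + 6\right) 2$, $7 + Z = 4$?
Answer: $98$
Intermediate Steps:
$Z = -3$ ($Z = -7 + 4 = -3$)
$K = 6$ ($K = \frac{\left(3 + 6\right) 2}{3} = \frac{9 \cdot 2}{3} = \frac{1}{3} \cdot 18 = 6$)
$G{\left(A,Q \right)} = -1$ ($G{\left(A,Q \right)} = - \frac{3}{3} = \left(-3\right) \frac{1}{3} = -1$)
$T{\left(P \right)} = -6$ ($T{\left(P \right)} = \left(-1\right) 6 = -6$)
$14 + T{\left(6 \right)} \left(-14\right) = 14 - -84 = 14 + 84 = 98$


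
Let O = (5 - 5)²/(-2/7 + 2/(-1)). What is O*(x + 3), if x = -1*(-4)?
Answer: 0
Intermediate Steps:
x = 4
O = 0 (O = 0²/(-2*⅐ + 2*(-1)) = 0/(-2/7 - 2) = 0/(-16/7) = 0*(-7/16) = 0)
O*(x + 3) = 0*(4 + 3) = 0*7 = 0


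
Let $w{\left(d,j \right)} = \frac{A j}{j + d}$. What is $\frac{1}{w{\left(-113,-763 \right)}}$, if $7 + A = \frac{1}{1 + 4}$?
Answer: $- \frac{2190}{12971} \approx -0.16884$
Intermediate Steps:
$A = - \frac{34}{5}$ ($A = -7 + \frac{1}{1 + 4} = -7 + \frac{1}{5} = - \frac{34}{5} \approx -6.8$)
$w{\left(d,j \right)} = - \frac{34 j}{5 \left(d + j\right)}$ ($w{\left(d,j \right)} = \frac{\left(- \frac{34}{5}\right) j}{j + d} = \frac{\left(- \frac{34}{5}\right) j}{d + j} = - \frac{34 j}{5 \left(d + j\right)}$)
$\frac{1}{w{\left(-113,-763 \right)}} = \frac{1}{\left(-34\right) \left(-763\right) \frac{1}{5 \left(-113\right) + 5 \left(-763\right)}} = \frac{1}{\left(-34\right) \left(-763\right) \frac{1}{-565 - 3815}} = \frac{1}{\left(-34\right) \left(-763\right) \frac{1}{-4380}} = \frac{1}{\left(-34\right) \left(-763\right) \left(- \frac{1}{4380}\right)} = \frac{1}{- \frac{12971}{2190}} = - \frac{2190}{12971}$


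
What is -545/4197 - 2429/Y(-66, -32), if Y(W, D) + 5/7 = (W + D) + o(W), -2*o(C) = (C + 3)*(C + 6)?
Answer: 63774646/58426437 ≈ 1.0915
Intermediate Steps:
o(C) = -(3 + C)*(6 + C)/2 (o(C) = -(C + 3)*(C + 6)/2 = -(3 + C)*(6 + C)/2)
Y(W, D) = -68/7 + D - 7*W/2 - W²/2 (Y(W, D) = -5/7 + ((W + D) + (-9 - 9*W/2 - W²/2)) = -5/7 + ((D + W) + (-9 - 9*W/2 - W²/2)) = -5/7 + (-9 + D - 7*W/2 - W²/2) = -68/7 + D - 7*W/2 - W²/2)
-545/4197 - 2429/Y(-66, -32) = -545/4197 - 2429/(-68/7 - 32 - 7/2*(-66) - ½*(-66)²) = -545*1/4197 - 2429/(-68/7 - 32 + 231 - ½*4356) = -545/4197 - 2429/(-68/7 - 32 + 231 - 2178) = -545/4197 - 2429/(-13921/7) = -545/4197 - 2429*(-7/13921) = -545/4197 + 17003/13921 = 63774646/58426437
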